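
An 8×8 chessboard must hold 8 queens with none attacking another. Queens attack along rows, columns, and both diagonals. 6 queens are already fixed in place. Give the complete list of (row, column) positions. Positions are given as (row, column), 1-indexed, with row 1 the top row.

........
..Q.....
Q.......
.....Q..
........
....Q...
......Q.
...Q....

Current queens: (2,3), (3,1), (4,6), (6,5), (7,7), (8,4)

(1,8) (2,3) (3,1) (4,6) (5,2) (6,5) (7,7) (8,4)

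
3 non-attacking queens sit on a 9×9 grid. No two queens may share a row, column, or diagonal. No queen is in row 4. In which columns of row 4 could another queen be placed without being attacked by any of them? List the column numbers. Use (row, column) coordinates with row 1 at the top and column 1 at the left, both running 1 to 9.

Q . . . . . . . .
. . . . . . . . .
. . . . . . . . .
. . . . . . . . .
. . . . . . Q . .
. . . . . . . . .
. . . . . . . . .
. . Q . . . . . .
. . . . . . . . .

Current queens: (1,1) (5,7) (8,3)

columns 2, 5, 9

(1,1) attacks row 4 at column 1 and diagonals 4.
(5,7) attacks row 4 at column 7 and diagonals 6, 8.
(8,3) attacks row 4 at column 3 and diagonals 7.
Attacked columns: {1, 3, 4, 6, 7, 8}. Safe: {2, 5, 9}.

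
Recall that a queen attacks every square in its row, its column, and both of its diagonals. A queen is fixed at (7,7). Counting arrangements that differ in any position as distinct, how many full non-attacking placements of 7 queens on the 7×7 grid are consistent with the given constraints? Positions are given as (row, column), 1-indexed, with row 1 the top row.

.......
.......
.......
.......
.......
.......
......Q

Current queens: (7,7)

4

Branch on row 1: col 2 → 1; col 3 → 1; col 4 → 1; col 5 → 1; col 6 → 0.
Sum: 1 + 1 + 1 + 1 + 0 = 4.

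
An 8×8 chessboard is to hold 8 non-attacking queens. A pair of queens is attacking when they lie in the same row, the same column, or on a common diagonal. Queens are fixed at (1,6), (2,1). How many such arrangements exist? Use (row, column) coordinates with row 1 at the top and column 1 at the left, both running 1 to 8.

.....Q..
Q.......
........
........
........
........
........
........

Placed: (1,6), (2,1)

Branch on row 3: col 3 → 0; col 5 → 1; col 7 → 0.
Sum: 0 + 1 + 0 = 1.

1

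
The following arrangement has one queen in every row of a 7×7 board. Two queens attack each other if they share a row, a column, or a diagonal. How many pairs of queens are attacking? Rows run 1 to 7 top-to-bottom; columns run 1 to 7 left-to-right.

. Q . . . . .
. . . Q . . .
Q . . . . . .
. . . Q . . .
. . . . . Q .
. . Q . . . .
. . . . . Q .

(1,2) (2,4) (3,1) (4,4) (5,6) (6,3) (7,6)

3

Same column: (2,4)–(4,4) (column 4); (5,6)–(7,6) (column 6).
Same diagonal: (1,2)–(5,6) (|1−5| = |2−6| = 4).
Total attacking pairs: 3.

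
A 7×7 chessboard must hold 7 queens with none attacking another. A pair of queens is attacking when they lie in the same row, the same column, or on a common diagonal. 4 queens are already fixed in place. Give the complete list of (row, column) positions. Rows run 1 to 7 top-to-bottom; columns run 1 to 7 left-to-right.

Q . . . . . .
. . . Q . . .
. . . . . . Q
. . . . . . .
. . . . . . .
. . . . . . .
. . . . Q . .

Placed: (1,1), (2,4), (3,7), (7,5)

Row 4: attacked by (1,1)→{1,4}; (2,4)→{2,4,6}; (3,7)→{6,7}; (7,5)→{2,5}. Safe: 3. Place at column 3.
Row 5: attacked by (1,1)→{1,5}; (2,4)→{1,4,7}; (3,7)→{5,7}; (4,3)→{2,3,4}; (7,5)→{3,5,7}. Safe: 6. Place at column 6.
Row 6: attacked by (1,1)→{1,6}; (2,4)→{4}; (3,7)→{4,7}; (4,3)→{1,3,5}; (5,6)→{5,6,7}; (7,5)→{4,5,6}. Safe: 2. Place at column 2.
Columns [1, 4, 7, 3, 6, 2, 5], r−c [0, -2, -4, 1, -1, 4, 2], r+c [2, 6, 10, 7, 11, 8, 12] are all distinct, so no two queens attack.

(1,1) (2,4) (3,7) (4,3) (5,6) (6,2) (7,5)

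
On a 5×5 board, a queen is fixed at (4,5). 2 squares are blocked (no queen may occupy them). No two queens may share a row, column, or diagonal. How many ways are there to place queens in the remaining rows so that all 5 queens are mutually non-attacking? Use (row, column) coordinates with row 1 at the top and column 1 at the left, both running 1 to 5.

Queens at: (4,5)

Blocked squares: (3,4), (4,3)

2

Branch on row 1: col 1 → 1; col 3 → 0; col 4 → 1.
Sum: 1 + 0 + 1 = 2.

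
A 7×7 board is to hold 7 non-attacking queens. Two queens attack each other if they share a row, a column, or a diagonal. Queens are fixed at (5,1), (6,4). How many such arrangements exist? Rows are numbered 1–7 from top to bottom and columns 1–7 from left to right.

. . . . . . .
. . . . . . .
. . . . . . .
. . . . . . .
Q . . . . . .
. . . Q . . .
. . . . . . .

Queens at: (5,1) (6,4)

2

Branch on row 1: col 2 → 0; col 3 → 1; col 6 → 1; col 7 → 0.
Sum: 0 + 1 + 1 + 0 = 2.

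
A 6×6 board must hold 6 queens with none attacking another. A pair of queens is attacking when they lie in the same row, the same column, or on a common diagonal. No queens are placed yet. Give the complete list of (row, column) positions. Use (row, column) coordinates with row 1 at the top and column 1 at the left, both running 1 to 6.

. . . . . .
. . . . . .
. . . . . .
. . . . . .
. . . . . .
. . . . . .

(1,2) (2,4) (3,6) (4,1) (5,3) (6,5)

Row 1: Safe: 1, 2, 3, 4, 5, 6. Place at column 2.
Row 2: attacked by (1,2)→{1,2,3}. Safe: 4, 5, 6. Place at column 4.
Row 3: attacked by (1,2)→{2,4}; (2,4)→{3,4,5}. Safe: 1, 6. Place at column 6.
Row 4: attacked by (1,2)→{2,5}; (2,4)→{2,4,6}; (3,6)→{5,6}. Safe: 1, 3. Place at column 1.
Row 5: attacked by (1,2)→{2,6}; (2,4)→{1,4}; (3,6)→{4,6}; (4,1)→{1,2}. Safe: 3, 5. Place at column 3.
Row 6: attacked by (1,2)→{2}; (2,4)→{4}; (3,6)→{3,6}; (4,1)→{1,3}; (5,3)→{2,3,4}. Safe: 5. Place at column 5.
Columns [2, 4, 6, 1, 3, 5], r−c [-1, -2, -3, 3, 2, 1], r+c [3, 6, 9, 5, 8, 11] are all distinct, so no two queens attack.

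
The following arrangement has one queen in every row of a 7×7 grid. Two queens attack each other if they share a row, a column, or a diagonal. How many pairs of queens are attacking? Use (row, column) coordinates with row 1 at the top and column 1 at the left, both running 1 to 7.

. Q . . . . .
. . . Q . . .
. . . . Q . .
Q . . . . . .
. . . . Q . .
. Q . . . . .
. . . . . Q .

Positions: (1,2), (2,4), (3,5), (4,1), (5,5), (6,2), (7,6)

4

Same column: (1,2)–(6,2) (column 2); (3,5)–(5,5) (column 5).
Same diagonal: (2,4)–(3,5) (|2−3| = |4−5| = 1); (3,5)–(6,2) (|3−6| = |5−2| = 3).
Total attacking pairs: 4.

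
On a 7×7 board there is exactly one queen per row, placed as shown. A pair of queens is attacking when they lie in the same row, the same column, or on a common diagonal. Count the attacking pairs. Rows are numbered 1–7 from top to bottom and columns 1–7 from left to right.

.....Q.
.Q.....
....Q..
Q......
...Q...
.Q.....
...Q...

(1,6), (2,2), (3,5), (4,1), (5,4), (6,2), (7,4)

Same column: (2,2)–(6,2) (column 2); (5,4)–(7,4) (column 4).
Same diagonal: (3,5)–(6,2) (|3−6| = |5−2| = 3); (4,1)–(7,4) (|4−7| = |1−4| = 3).
Total attacking pairs: 4.

4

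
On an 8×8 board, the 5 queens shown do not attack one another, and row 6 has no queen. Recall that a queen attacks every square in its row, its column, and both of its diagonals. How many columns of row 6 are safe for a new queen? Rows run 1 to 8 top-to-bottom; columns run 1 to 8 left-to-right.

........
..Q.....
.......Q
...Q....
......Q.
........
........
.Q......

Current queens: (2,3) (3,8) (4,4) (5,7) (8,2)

(2,3) attacks row 6 at column 3 and diagonals 7.
(3,8) attacks row 6 at column 8 and diagonals 5.
(4,4) attacks row 6 at column 4 and diagonals 2, 6.
(5,7) attacks row 6 at column 7 and diagonals 6, 8.
(8,2) attacks row 6 at column 2 and diagonals 4.
Attacked columns: {2, 3, 4, 5, 6, 7, 8}. Safe: {1}.

1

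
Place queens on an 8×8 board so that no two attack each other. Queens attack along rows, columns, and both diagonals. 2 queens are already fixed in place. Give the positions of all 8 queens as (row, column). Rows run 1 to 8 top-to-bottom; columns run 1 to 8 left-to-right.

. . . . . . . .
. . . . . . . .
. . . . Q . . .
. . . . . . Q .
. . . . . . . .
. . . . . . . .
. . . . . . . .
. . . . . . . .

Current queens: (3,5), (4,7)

Row 1: attacked by (3,5)→{3,5,7}; (4,7)→{4,7}. Safe: 1, 2, 6, 8. Place at column 6.
Row 2: attacked by (1,6)→{5,6,7}; (3,5)→{4,5,6}; (4,7)→{5,7}. Safe: 1, 2, 3, 8. Place at column 3.
Row 5: attacked by (1,6)→{2,6}; (2,3)→{3,6}; (3,5)→{3,5,7}; (4,7)→{6,7,8}. Safe: 1, 4. Place at column 1.
Row 6: attacked by (1,6)→{1,6}; (2,3)→{3,7}; (3,5)→{2,5,8}; (4,7)→{5,7}; (5,1)→{1,2}. Safe: 4. Place at column 4.
Row 7: attacked by (1,6)→{6}; (2,3)→{3,8}; (3,5)→{1,5}; (4,7)→{4,7}; (5,1)→{1,3}; (6,4)→{3,4,5}. Safe: 2. Place at column 2.
Row 8: attacked by (1,6)→{6}; (2,3)→{3}; (3,5)→{5}; (4,7)→{3,7}; (5,1)→{1,4}; (6,4)→{2,4,6}; (7,2)→{1,2,3}. Safe: 8. Place at column 8.
Columns [6, 3, 5, 7, 1, 4, 2, 8], r−c [-5, -1, -2, -3, 4, 2, 5, 0], r+c [7, 5, 8, 11, 6, 10, 9, 16] are all distinct, so no two queens attack.

(1,6) (2,3) (3,5) (4,7) (5,1) (6,4) (7,2) (8,8)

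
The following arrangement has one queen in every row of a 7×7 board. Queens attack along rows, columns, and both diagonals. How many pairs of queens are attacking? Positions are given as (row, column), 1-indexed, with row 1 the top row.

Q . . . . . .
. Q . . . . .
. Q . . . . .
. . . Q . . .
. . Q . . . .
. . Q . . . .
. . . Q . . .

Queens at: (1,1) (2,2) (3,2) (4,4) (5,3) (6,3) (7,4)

8

Same column: (2,2)–(3,2) (column 2); (4,4)–(7,4) (column 4); (5,3)–(6,3) (column 3).
Same diagonal: (1,1)–(2,2) (|1−2| = |1−2| = 1); (1,1)–(4,4) (|1−4| = |1−4| = 3); (2,2)–(4,4) (|2−4| = |2−4| = 2); (4,4)–(5,3) (|4−5| = |4−3| = 1); (6,3)–(7,4) (|6−7| = |3−4| = 1).
Total attacking pairs: 8.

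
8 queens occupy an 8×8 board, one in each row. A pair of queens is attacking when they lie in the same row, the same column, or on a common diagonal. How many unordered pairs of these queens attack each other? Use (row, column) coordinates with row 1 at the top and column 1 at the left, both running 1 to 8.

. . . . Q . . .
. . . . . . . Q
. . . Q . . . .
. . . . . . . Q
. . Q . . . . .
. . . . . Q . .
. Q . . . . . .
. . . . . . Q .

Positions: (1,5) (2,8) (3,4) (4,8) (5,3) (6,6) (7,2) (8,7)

3

Same column: (2,8)–(4,8) (column 8).
Same diagonal: (1,5)–(4,8) (|1−4| = |5−8| = 3); (4,8)–(6,6) (|4−6| = |8−6| = 2).
Total attacking pairs: 3.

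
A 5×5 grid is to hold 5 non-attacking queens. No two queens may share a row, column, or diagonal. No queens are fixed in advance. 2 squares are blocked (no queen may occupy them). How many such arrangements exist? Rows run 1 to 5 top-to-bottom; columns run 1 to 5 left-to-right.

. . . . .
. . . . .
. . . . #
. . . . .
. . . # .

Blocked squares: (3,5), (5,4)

7

Branch on row 1: col 1 → 1; col 2 → 1; col 3 → 2; col 4 → 1; col 5 → 2.
Sum: 1 + 1 + 2 + 1 + 2 = 7.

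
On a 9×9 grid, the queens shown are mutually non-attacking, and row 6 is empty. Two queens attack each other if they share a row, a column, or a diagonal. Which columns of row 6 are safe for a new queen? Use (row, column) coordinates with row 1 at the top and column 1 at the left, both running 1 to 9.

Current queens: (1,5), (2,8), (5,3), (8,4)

columns 1, 7, 9

(1,5) attacks row 6 at column 5.
(2,8) attacks row 6 at column 8 and diagonals 4.
(5,3) attacks row 6 at column 3 and diagonals 2, 4.
(8,4) attacks row 6 at column 4 and diagonals 2, 6.
Attacked columns: {2, 3, 4, 5, 6, 8}. Safe: {1, 7, 9}.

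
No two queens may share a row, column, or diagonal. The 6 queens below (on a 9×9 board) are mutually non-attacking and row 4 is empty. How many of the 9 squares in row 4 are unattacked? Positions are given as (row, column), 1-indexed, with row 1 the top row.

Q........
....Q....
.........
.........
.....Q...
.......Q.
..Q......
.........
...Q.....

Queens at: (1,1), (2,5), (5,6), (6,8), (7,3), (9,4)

1

(1,1) attacks row 4 at column 1 and diagonals 4.
(2,5) attacks row 4 at column 5 and diagonals 3, 7.
(5,6) attacks row 4 at column 6 and diagonals 5, 7.
(6,8) attacks row 4 at column 8 and diagonals 6.
(7,3) attacks row 4 at column 3 and diagonals 6.
(9,4) attacks row 4 at column 4 and diagonals 9.
Attacked columns: {1, 3, 4, 5, 6, 7, 8, 9}. Safe: {2}.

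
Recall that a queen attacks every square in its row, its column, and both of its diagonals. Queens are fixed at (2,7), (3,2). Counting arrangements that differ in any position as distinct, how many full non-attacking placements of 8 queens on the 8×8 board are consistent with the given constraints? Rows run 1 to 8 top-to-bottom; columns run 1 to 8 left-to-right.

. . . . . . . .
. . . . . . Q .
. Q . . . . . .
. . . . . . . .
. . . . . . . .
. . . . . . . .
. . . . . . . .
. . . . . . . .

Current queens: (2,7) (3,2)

Branch on row 1: col 1 → 0; col 3 → 2; col 5 → 3.
Sum: 0 + 2 + 3 = 5.

5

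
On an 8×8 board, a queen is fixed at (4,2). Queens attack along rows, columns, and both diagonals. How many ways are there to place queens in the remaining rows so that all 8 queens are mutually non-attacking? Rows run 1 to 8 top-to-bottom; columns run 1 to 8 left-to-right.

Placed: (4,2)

8

Branch on row 1: col 1 → 0; col 3 → 2; col 4 → 2; col 6 → 3; col 7 → 1; col 8 → 0.
Sum: 0 + 2 + 2 + 3 + 1 + 0 = 8.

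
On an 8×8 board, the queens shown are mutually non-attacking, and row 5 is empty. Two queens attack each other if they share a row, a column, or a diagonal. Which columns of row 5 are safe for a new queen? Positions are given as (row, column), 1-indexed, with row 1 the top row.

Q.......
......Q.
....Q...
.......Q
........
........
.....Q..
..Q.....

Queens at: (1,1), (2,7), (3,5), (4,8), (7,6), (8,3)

(1,1) attacks row 5 at column 1 and diagonals 5.
(2,7) attacks row 5 at column 7 and diagonals 4.
(3,5) attacks row 5 at column 5 and diagonals 3, 7.
(4,8) attacks row 5 at column 8 and diagonals 7.
(7,6) attacks row 5 at column 6 and diagonals 4, 8.
(8,3) attacks row 5 at column 3 and diagonals 6.
Attacked columns: {1, 3, 4, 5, 6, 7, 8}. Safe: {2}.

columns 2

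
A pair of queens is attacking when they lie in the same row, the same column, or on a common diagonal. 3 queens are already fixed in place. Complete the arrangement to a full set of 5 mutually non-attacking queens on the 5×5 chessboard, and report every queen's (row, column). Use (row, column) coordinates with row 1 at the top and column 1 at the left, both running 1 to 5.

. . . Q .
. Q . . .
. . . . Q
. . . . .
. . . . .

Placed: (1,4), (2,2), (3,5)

Row 4: attacked by (1,4)→{1,4}; (2,2)→{2,4}; (3,5)→{4,5}. Safe: 3. Place at column 3.
Row 5: attacked by (1,4)→{4}; (2,2)→{2,5}; (3,5)→{3,5}; (4,3)→{2,3,4}. Safe: 1. Place at column 1.
Columns [4, 2, 5, 3, 1], r−c [-3, 0, -2, 1, 4], r+c [5, 4, 8, 7, 6] are all distinct, so no two queens attack.

(1,4) (2,2) (3,5) (4,3) (5,1)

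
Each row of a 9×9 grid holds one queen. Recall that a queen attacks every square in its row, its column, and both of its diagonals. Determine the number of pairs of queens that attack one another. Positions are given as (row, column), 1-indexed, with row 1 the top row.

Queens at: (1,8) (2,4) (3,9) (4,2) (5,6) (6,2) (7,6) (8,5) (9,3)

5

Same column: (4,2)–(6,2) (column 2); (5,6)–(7,6) (column 6).
Same diagonal: (2,4)–(4,2) (|2−4| = |4−2| = 2); (3,9)–(9,3) (|3−9| = |9−3| = 6); (7,6)–(8,5) (|7−8| = |6−5| = 1).
Total attacking pairs: 5.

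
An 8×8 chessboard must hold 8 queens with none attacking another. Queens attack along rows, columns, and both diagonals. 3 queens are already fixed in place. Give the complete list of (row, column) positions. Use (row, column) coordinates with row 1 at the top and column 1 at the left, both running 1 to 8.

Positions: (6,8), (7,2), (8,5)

(1,6) (2,3) (3,7) (4,4) (5,1) (6,8) (7,2) (8,5)

Row 1: attacked by (6,8)→{3,8}; (7,2)→{2,8}; (8,5)→{5}. Safe: 1, 4, 6, 7. Place at column 6.
Row 2: attacked by (1,6)→{5,6,7}; (6,8)→{4,8}; (7,2)→{2,7}; (8,5)→{5}. Safe: 1, 3. Place at column 3.
Row 3: attacked by (1,6)→{4,6,8}; (2,3)→{2,3,4}; (6,8)→{5,8}; (7,2)→{2,6}; (8,5)→{5}. Safe: 1, 7. Place at column 7.
Row 4: attacked by (1,6)→{3,6}; (2,3)→{1,3,5}; (3,7)→{6,7,8}; (6,8)→{6,8}; (7,2)→{2,5}; (8,5)→{1,5}. Safe: 4. Place at column 4.
Row 5: attacked by (1,6)→{2,6}; (2,3)→{3,6}; (3,7)→{5,7}; (4,4)→{3,4,5}; (6,8)→{7,8}; (7,2)→{2,4}; (8,5)→{2,5,8}. Safe: 1. Place at column 1.
Columns [6, 3, 7, 4, 1, 8, 2, 5], r−c [-5, -1, -4, 0, 4, -2, 5, 3], r+c [7, 5, 10, 8, 6, 14, 9, 13] are all distinct, so no two queens attack.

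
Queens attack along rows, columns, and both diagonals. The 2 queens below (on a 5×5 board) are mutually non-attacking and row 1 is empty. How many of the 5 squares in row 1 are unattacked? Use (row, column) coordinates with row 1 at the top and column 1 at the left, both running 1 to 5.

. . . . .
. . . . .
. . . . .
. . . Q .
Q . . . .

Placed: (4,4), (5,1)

2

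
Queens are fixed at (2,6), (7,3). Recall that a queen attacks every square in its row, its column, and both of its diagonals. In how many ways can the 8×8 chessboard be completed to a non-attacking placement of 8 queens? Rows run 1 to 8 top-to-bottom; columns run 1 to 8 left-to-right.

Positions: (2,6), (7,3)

3

Branch on row 1: col 1 → 0; col 2 → 1; col 4 → 2; col 8 → 0.
Sum: 0 + 1 + 2 + 0 = 3.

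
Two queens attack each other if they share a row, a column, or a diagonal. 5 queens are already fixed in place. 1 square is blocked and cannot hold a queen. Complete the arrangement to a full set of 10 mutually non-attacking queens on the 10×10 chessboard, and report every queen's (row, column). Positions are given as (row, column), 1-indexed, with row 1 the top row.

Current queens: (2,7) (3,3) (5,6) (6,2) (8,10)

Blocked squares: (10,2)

(1,9) (2,7) (3,3) (4,1) (5,6) (6,2) (7,5) (8,10) (9,8) (10,4)

Row 1: attacked by (2,7)→{6,7,8}; (3,3)→{1,3,5}; (5,6)→{2,6,10}; (6,2)→{2,7}; (8,10)→{3,10}. Safe: 4, 9. Place at column 9.
Row 4: attacked by (1,9)→{6,9}; (2,7)→{5,7,9}; (3,3)→{2,3,4}; (5,6)→{5,6,7}; (6,2)→{2,4}; (8,10)→{6,10}. Safe: 1, 8. Place at column 1.
Row 7: attacked by (1,9)→{3,9}; (2,7)→{2,7}; (3,3)→{3,7}; (4,1)→{1,4}; (5,6)→{4,6,8}; (6,2)→{1,2,3}; (8,10)→{9,10}. Safe: 5. Place at column 5.
Row 9: attacked by (1,9)→{1,9}; (2,7)→{7}; (3,3)→{3,9}; (4,1)→{1,6}; (5,6)→{2,6,10}; (6,2)→{2,5}; (7,5)→{3,5,7}; (8,10)→{9,10}. Safe: 4, 8. Place at column 8.
Row 10: attacked by (1,9)→{9}; (2,7)→{7}; (3,3)→{3,10}; (4,1)→{1,7}; (5,6)→{1,6}; (6,2)→{2,6}; (7,5)→{2,5,8}; (8,10)→{8,10}; (9,8)→{7,8,9}. Blocked: 2. Safe: 4. Place at column 4.
Columns [9, 7, 3, 1, 6, 2, 5, 10, 8, 4], r−c [-8, -5, 0, 3, -1, 4, 2, -2, 1, 6], r+c [10, 9, 6, 5, 11, 8, 12, 18, 17, 14] are all distinct, so no two queens attack.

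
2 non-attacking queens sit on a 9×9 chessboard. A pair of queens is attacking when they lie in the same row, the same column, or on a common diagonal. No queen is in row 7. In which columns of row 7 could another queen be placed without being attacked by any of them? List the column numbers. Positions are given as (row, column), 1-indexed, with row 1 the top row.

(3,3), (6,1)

columns 4, 5, 6, 8, 9

(3,3) attacks row 7 at column 3 and diagonals 7.
(6,1) attacks row 7 at column 1 and diagonals 2.
Attacked columns: {1, 2, 3, 7}. Safe: {4, 5, 6, 8, 9}.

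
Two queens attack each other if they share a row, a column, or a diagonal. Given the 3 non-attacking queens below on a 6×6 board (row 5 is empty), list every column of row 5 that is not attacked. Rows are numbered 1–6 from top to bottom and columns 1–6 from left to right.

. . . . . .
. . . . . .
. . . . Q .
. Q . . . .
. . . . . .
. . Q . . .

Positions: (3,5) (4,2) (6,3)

columns 6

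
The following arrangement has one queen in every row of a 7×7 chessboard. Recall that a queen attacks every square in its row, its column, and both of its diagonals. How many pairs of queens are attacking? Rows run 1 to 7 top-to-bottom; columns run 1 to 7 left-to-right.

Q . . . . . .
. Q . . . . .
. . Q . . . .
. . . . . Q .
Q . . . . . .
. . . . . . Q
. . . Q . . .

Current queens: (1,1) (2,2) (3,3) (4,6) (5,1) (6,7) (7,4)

Same column: (1,1)–(5,1) (column 1).
Same diagonal: (1,1)–(2,2) (|1−2| = |1−2| = 1); (1,1)–(3,3) (|1−3| = |1−3| = 2); (2,2)–(3,3) (|2−3| = |2−3| = 1); (3,3)–(5,1) (|3−5| = |3−1| = 2).
Total attacking pairs: 5.

5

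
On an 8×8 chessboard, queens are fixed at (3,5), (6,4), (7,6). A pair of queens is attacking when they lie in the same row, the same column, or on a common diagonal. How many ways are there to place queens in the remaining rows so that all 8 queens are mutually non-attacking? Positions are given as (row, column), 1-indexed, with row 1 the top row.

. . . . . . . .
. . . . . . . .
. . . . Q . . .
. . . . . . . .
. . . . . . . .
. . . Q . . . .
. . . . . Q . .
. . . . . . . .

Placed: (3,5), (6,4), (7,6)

2

Branch on row 1: col 1 → 1; col 2 → 1; col 8 → 0.
Sum: 1 + 1 + 0 = 2.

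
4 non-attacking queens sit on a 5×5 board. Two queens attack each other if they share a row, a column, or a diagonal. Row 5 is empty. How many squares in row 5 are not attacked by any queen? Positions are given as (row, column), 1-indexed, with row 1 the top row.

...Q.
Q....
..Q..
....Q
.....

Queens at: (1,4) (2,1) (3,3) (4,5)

1

(1,4) attacks row 5 at column 4.
(2,1) attacks row 5 at column 1 and diagonals 4.
(3,3) attacks row 5 at column 3 and diagonals 1, 5.
(4,5) attacks row 5 at column 5 and diagonals 4.
Attacked columns: {1, 3, 4, 5}. Safe: {2}.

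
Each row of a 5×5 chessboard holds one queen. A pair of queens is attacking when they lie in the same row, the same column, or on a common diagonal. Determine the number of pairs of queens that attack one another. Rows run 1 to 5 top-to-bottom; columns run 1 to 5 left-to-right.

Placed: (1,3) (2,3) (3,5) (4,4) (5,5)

5

Same column: (1,3)–(2,3) (column 3); (3,5)–(5,5) (column 5).
Same diagonal: (1,3)–(3,5) (|1−3| = |3−5| = 2); (3,5)–(4,4) (|3−4| = |5−4| = 1); (4,4)–(5,5) (|4−5| = |4−5| = 1).
Total attacking pairs: 5.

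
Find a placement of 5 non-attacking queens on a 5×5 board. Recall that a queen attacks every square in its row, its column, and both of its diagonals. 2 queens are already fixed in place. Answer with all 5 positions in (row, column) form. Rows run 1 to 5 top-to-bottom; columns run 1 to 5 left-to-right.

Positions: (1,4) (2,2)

Row 3: attacked by (1,4)→{2,4}; (2,2)→{1,2,3}. Safe: 5. Place at column 5.
Row 4: attacked by (1,4)→{1,4}; (2,2)→{2,4}; (3,5)→{4,5}. Safe: 3. Place at column 3.
Row 5: attacked by (1,4)→{4}; (2,2)→{2,5}; (3,5)→{3,5}; (4,3)→{2,3,4}. Safe: 1. Place at column 1.
Columns [4, 2, 5, 3, 1], r−c [-3, 0, -2, 1, 4], r+c [5, 4, 8, 7, 6] are all distinct, so no two queens attack.

(1,4) (2,2) (3,5) (4,3) (5,1)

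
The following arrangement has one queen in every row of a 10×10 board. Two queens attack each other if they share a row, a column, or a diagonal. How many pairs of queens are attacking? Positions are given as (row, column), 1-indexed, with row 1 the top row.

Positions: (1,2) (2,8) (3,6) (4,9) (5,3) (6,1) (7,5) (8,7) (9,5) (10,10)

2

Same column: (7,5)–(9,5) (column 5).
Same diagonal: (5,3)–(7,5) (|5−7| = |3−5| = 2).
Total attacking pairs: 2.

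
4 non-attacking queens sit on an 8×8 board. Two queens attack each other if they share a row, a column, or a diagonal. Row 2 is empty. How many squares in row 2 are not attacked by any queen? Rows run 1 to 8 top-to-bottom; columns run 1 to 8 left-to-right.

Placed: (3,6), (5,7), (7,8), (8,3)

2

(3,6) attacks row 2 at column 6 and diagonals 5, 7.
(5,7) attacks row 2 at column 7 and diagonals 4.
(7,8) attacks row 2 at column 8 and diagonals 3.
(8,3) attacks row 2 at column 3.
Attacked columns: {3, 4, 5, 6, 7, 8}. Safe: {1, 2}.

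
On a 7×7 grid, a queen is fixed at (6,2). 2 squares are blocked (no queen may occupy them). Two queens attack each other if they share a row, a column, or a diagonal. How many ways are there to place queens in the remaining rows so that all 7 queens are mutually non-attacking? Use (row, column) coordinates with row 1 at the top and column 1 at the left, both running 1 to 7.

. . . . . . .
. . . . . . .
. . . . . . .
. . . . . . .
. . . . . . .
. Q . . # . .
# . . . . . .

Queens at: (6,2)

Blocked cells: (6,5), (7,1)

Branch on row 1: col 1 → 1; col 3 → 1; col 4 → 0; col 5 → 1; col 6 → 1.
Sum: 1 + 1 + 0 + 1 + 1 = 4.

4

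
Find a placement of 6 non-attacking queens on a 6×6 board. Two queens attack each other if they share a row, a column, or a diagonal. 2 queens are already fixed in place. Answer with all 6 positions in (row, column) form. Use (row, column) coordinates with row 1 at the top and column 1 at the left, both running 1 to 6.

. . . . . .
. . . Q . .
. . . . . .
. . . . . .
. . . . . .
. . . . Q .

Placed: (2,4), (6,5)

Row 1: attacked by (2,4)→{3,4,5}; (6,5)→{5}. Safe: 1, 2, 6. Place at column 2.
Row 3: attacked by (1,2)→{2,4}; (2,4)→{3,4,5}; (6,5)→{2,5}. Safe: 1, 6. Place at column 6.
Row 4: attacked by (1,2)→{2,5}; (2,4)→{2,4,6}; (3,6)→{5,6}; (6,5)→{3,5}. Safe: 1. Place at column 1.
Row 5: attacked by (1,2)→{2,6}; (2,4)→{1,4}; (3,6)→{4,6}; (4,1)→{1,2}; (6,5)→{4,5,6}. Safe: 3. Place at column 3.
Columns [2, 4, 6, 1, 3, 5], r−c [-1, -2, -3, 3, 2, 1], r+c [3, 6, 9, 5, 8, 11] are all distinct, so no two queens attack.

(1,2) (2,4) (3,6) (4,1) (5,3) (6,5)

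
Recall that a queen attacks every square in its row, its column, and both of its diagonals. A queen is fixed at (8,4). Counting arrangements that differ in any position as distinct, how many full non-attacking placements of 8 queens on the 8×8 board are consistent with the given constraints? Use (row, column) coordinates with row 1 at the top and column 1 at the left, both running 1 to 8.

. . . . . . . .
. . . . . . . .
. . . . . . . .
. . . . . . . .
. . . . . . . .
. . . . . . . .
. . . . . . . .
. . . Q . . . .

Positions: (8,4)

Branch on row 1: col 1 → 1; col 2 → 3; col 3 → 3; col 5 → 3; col 6 → 4; col 7 → 3; col 8 → 1.
Sum: 1 + 3 + 3 + 3 + 4 + 3 + 1 = 18.

18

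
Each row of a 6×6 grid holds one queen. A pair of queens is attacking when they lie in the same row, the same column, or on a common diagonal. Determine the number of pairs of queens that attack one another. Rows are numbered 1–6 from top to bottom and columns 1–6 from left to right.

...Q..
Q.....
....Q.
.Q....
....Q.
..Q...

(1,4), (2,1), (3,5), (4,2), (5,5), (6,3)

Same column: (3,5)–(5,5) (column 5).
Total attacking pairs: 1.

1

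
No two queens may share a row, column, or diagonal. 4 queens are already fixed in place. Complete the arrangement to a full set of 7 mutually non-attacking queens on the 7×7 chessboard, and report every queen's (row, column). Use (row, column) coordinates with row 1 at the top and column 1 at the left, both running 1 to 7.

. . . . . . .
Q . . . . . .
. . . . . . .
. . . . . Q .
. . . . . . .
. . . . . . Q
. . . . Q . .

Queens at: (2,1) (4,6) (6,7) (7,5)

(1,4) (2,1) (3,3) (4,6) (5,2) (6,7) (7,5)

Row 1: attacked by (2,1)→{1,2}; (4,6)→{3,6}; (6,7)→{2,7}; (7,5)→{5}. Safe: 4. Place at column 4.
Row 3: attacked by (1,4)→{2,4,6}; (2,1)→{1,2}; (4,6)→{5,6,7}; (6,7)→{4,7}; (7,5)→{1,5}. Safe: 3. Place at column 3.
Row 5: attacked by (1,4)→{4}; (2,1)→{1,4}; (3,3)→{1,3,5}; (4,6)→{5,6,7}; (6,7)→{6,7}; (7,5)→{3,5,7}. Safe: 2. Place at column 2.
Columns [4, 1, 3, 6, 2, 7, 5], r−c [-3, 1, 0, -2, 3, -1, 2], r+c [5, 3, 6, 10, 7, 13, 12] are all distinct, so no two queens attack.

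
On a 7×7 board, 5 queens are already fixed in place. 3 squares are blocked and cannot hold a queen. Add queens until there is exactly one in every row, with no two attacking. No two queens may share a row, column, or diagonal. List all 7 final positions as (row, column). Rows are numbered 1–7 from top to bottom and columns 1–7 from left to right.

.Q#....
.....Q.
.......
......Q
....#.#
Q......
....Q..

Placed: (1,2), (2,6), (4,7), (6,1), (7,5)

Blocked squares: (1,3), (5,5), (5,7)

Row 3: attacked by (1,2)→{2,4}; (2,6)→{5,6,7}; (4,7)→{6,7}; (6,1)→{1,4}; (7,5)→{1,5}. Safe: 3. Place at column 3.
Row 5: attacked by (1,2)→{2,6}; (2,6)→{3,6}; (3,3)→{1,3,5}; (4,7)→{6,7}; (6,1)→{1,2}; (7,5)→{3,5,7}. Blocked: 5,7. Safe: 4. Place at column 4.
Columns [2, 6, 3, 7, 4, 1, 5], r−c [-1, -4, 0, -3, 1, 5, 2], r+c [3, 8, 6, 11, 9, 7, 12] are all distinct, so no two queens attack.

(1,2) (2,6) (3,3) (4,7) (5,4) (6,1) (7,5)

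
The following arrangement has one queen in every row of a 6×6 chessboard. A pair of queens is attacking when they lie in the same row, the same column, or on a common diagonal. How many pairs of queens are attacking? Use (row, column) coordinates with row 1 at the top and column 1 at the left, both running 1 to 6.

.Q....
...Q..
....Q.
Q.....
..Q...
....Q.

Same column: (3,5)–(6,5) (column 5).
Same diagonal: (2,4)–(3,5) (|2−3| = |4−5| = 1); (3,5)–(5,3) (|3−5| = |5−3| = 2).
Total attacking pairs: 3.

3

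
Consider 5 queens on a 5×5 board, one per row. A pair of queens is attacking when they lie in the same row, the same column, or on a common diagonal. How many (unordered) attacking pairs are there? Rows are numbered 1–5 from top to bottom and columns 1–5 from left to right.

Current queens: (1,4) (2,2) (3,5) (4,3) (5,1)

All columns are distinct and no two queens satisfy |Δrow| = |Δcol|, so no pair attacks.

0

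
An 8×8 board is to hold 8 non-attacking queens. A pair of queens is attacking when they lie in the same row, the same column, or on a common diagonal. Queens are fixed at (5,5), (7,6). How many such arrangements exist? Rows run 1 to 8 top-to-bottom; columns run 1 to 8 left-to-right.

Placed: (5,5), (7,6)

Branch on row 1: col 2 → 0; col 3 → 0; col 4 → 1; col 7 → 1; col 8 → 0.
Sum: 0 + 0 + 1 + 1 + 0 = 2.

2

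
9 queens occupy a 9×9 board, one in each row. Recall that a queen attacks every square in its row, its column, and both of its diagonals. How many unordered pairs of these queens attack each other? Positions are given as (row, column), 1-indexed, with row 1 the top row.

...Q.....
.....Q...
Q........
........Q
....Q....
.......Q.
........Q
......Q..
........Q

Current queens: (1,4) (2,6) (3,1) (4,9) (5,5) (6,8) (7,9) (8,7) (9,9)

5

Same column: (4,9)–(7,9) (column 9); (4,9)–(9,9) (column 9); (7,9)–(9,9) (column 9).
Same diagonal: (5,5)–(9,9) (|5−9| = |5−9| = 4); (6,8)–(7,9) (|6−7| = |8−9| = 1).
Total attacking pairs: 5.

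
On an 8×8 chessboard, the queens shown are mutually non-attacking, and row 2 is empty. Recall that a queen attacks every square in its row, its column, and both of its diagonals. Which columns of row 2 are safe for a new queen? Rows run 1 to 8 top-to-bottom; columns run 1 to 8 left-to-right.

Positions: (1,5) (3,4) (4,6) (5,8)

columns 1, 2, 7

(1,5) attacks row 2 at column 5 and diagonals 4, 6.
(3,4) attacks row 2 at column 4 and diagonals 3, 5.
(4,6) attacks row 2 at column 6 and diagonals 4, 8.
(5,8) attacks row 2 at column 8 and diagonals 5.
Attacked columns: {3, 4, 5, 6, 8}. Safe: {1, 2, 7}.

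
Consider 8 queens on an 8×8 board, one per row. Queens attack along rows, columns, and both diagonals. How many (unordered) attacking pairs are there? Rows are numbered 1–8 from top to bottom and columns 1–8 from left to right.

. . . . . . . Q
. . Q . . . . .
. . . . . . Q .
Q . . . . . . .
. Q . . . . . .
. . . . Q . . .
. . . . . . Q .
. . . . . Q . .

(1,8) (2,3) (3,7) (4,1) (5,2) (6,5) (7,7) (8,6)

Same column: (3,7)–(7,7) (column 7).
Same diagonal: (2,3)–(4,1) (|2−4| = |3−1| = 2); (4,1)–(5,2) (|4−5| = |1−2| = 1); (7,7)–(8,6) (|7−8| = |7−6| = 1).
Total attacking pairs: 4.

4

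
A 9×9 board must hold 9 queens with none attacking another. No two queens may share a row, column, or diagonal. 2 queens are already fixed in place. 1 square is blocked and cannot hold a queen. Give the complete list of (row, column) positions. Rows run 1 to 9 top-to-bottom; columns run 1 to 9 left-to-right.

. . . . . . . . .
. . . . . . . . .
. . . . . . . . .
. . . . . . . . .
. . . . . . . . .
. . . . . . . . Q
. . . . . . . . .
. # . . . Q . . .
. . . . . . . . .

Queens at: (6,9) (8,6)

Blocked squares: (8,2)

Row 1: attacked by (6,9)→{4,9}; (8,6)→{6}. Safe: 1, 2, 3, 5, 7, 8. Place at column 1.
Row 2: attacked by (1,1)→{1,2}; (6,9)→{5,9}; (8,6)→{6}. Safe: 3, 4, 7, 8. Place at column 7.
Row 3: attacked by (1,1)→{1,3}; (2,7)→{6,7,8}; (6,9)→{6,9}; (8,6)→{1,6}. Safe: 2, 4, 5. Place at column 5.
Row 4: attacked by (1,1)→{1,4}; (2,7)→{5,7,9}; (3,5)→{4,5,6}; (6,9)→{7,9}; (8,6)→{2,6}. Safe: 3, 8. Place at column 8.
Row 5: attacked by (1,1)→{1,5}; (2,7)→{4,7}; (3,5)→{3,5,7}; (4,8)→{7,8,9}; (6,9)→{8,9}; (8,6)→{3,6,9}. Safe: 2. Place at column 2.
Row 7: attacked by (1,1)→{1,7}; (2,7)→{2,7}; (3,5)→{1,5,9}; (4,8)→{5,8}; (5,2)→{2,4}; (6,9)→{8,9}; (8,6)→{5,6,7}. Safe: 3. Place at column 3.
Row 9: attacked by (1,1)→{1,9}; (2,7)→{7}; (3,5)→{5}; (4,8)→{3,8}; (5,2)→{2,6}; (6,9)→{6,9}; (7,3)→{1,3,5}; (8,6)→{5,6,7}. Safe: 4. Place at column 4.
Columns [1, 7, 5, 8, 2, 9, 3, 6, 4], r−c [0, -5, -2, -4, 3, -3, 4, 2, 5], r+c [2, 9, 8, 12, 7, 15, 10, 14, 13] are all distinct, so no two queens attack.

(1,1) (2,7) (3,5) (4,8) (5,2) (6,9) (7,3) (8,6) (9,4)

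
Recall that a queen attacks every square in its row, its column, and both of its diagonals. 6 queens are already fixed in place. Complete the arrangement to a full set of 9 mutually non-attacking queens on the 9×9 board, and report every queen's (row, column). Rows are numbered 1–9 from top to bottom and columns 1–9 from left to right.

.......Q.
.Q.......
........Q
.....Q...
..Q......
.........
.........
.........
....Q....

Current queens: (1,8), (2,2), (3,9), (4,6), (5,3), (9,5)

(1,8) (2,2) (3,9) (4,6) (5,3) (6,1) (7,4) (8,7) (9,5)

Row 6: attacked by (1,8)→{3,8}; (2,2)→{2,6}; (3,9)→{6,9}; (4,6)→{4,6,8}; (5,3)→{2,3,4}; (9,5)→{2,5,8}. Safe: 1, 7. Place at column 1.
Row 7: attacked by (1,8)→{2,8}; (2,2)→{2,7}; (3,9)→{5,9}; (4,6)→{3,6,9}; (5,3)→{1,3,5}; (6,1)→{1,2}; (9,5)→{3,5,7}. Safe: 4. Place at column 4.
Row 8: attacked by (1,8)→{1,8}; (2,2)→{2,8}; (3,9)→{4,9}; (4,6)→{2,6}; (5,3)→{3,6}; (6,1)→{1,3}; (7,4)→{3,4,5}; (9,5)→{4,5,6}. Safe: 7. Place at column 7.
Columns [8, 2, 9, 6, 3, 1, 4, 7, 5], r−c [-7, 0, -6, -2, 2, 5, 3, 1, 4], r+c [9, 4, 12, 10, 8, 7, 11, 15, 14] are all distinct, so no two queens attack.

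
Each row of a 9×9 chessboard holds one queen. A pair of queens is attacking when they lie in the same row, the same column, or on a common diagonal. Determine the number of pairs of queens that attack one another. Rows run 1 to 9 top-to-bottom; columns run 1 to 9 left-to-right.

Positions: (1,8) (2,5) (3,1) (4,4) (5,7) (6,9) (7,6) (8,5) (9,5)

Same column: (2,5)–(8,5) (column 5); (2,5)–(9,5) (column 5); (8,5)–(9,5) (column 5).
Same diagonal: (2,5)–(6,9) (|2−6| = |5−9| = 4); (7,6)–(8,5) (|7−8| = |6−5| = 1).
Total attacking pairs: 5.

5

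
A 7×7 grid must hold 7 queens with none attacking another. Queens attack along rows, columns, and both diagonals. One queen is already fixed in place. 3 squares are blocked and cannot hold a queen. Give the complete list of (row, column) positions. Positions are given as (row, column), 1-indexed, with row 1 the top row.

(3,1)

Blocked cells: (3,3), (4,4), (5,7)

(1,5) (2,3) (3,1) (4,6) (5,4) (6,2) (7,7)

Row 1: attacked by (3,1)→{1,3}. Safe: 2, 4, 5, 6, 7. Place at column 5.
Row 2: attacked by (1,5)→{4,5,6}; (3,1)→{1,2}. Safe: 3, 7. Place at column 3.
Row 4: attacked by (1,5)→{2,5}; (2,3)→{1,3,5}; (3,1)→{1,2}. Blocked: 4. Safe: 6, 7. Place at column 6.
Row 5: attacked by (1,5)→{1,5}; (2,3)→{3,6}; (3,1)→{1,3}; (4,6)→{5,6,7}. Blocked: 7. Safe: 2, 4. Place at column 4.
Row 6: attacked by (1,5)→{5}; (2,3)→{3,7}; (3,1)→{1,4}; (4,6)→{4,6}; (5,4)→{3,4,5}. Safe: 2. Place at column 2.
Row 7: attacked by (1,5)→{5}; (2,3)→{3}; (3,1)→{1,5}; (4,6)→{3,6}; (5,4)→{2,4,6}; (6,2)→{1,2,3}. Safe: 7. Place at column 7.
Columns [5, 3, 1, 6, 4, 2, 7], r−c [-4, -1, 2, -2, 1, 4, 0], r+c [6, 5, 4, 10, 9, 8, 14] are all distinct, so no two queens attack.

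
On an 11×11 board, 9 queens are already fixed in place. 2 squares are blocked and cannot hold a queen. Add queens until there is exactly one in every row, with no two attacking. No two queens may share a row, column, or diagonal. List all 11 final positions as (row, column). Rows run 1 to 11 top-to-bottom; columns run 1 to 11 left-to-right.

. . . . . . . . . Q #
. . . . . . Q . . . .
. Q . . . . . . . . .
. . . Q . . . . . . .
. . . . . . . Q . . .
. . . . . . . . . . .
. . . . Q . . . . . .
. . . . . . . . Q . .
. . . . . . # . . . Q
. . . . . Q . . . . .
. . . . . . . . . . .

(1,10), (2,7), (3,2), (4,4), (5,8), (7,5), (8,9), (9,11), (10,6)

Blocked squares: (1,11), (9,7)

Row 6: attacked by (1,10)→{5,10}; (2,7)→{3,7,11}; (3,2)→{2,5}; (4,4)→{2,4,6}; (5,8)→{7,8,9}; (7,5)→{4,5,6}; (8,9)→{7,9,11}; (9,11)→{8,11}; (10,6)→{2,6,10}. Safe: 1. Place at column 1.
Row 11: attacked by (1,10)→{10}; (2,7)→{7}; (3,2)→{2,10}; (4,4)→{4,11}; (5,8)→{2,8}; (6,1)→{1,6}; (7,5)→{1,5,9}; (8,9)→{6,9}; (9,11)→{9,11}; (10,6)→{5,6,7}. Safe: 3. Place at column 3.
Columns [10, 7, 2, 4, 8, 1, 5, 9, 11, 6, 3], r−c [-9, -5, 1, 0, -3, 5, 2, -1, -2, 4, 8], r+c [11, 9, 5, 8, 13, 7, 12, 17, 20, 16, 14] are all distinct, so no two queens attack.

(1,10) (2,7) (3,2) (4,4) (5,8) (6,1) (7,5) (8,9) (9,11) (10,6) (11,3)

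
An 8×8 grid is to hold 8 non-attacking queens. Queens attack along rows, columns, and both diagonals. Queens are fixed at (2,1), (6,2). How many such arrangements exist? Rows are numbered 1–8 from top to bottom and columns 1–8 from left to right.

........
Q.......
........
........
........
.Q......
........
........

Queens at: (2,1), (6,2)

Branch on row 1: col 3 → 1; col 4 → 0; col 5 → 1; col 6 → 0; col 8 → 0.
Sum: 1 + 0 + 1 + 0 + 0 = 2.

2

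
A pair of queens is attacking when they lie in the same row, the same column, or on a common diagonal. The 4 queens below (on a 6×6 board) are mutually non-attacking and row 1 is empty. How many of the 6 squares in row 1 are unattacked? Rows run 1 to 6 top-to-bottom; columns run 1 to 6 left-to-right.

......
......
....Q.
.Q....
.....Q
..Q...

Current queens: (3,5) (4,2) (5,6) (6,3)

(3,5) attacks row 1 at column 5 and diagonals 3.
(4,2) attacks row 1 at column 2 and diagonals 5.
(5,6) attacks row 1 at column 6 and diagonals 2.
(6,3) attacks row 1 at column 3.
Attacked columns: {2, 3, 5, 6}. Safe: {1, 4}.

2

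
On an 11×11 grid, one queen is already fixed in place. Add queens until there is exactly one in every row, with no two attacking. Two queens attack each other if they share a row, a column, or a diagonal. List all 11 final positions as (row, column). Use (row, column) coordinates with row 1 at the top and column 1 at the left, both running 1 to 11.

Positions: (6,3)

(1,5) (2,9) (3,1) (4,6) (5,10) (6,3) (7,7) (8,4) (9,8) (10,11) (11,2)

Row 1: attacked by (6,3)→{3,8}. Safe: 1, 2, 4, 5, 6, 7, 9, 10, 11. Place at column 5.
Row 2: attacked by (1,5)→{4,5,6}; (6,3)→{3,7}. Safe: 1, 2, 8, 9, 10, 11. Place at column 9.
Row 3: attacked by (1,5)→{3,5,7}; (2,9)→{8,9,10}; (6,3)→{3,6}. Safe: 1, 2, 4, 11. Place at column 1.
Row 4: attacked by (1,5)→{2,5,8}; (2,9)→{7,9,11}; (3,1)→{1,2}; (6,3)→{1,3,5}. Safe: 4, 6, 10. Place at column 6.
Row 5: attacked by (1,5)→{1,5,9}; (2,9)→{6,9}; (3,1)→{1,3}; (4,6)→{5,6,7}; (6,3)→{2,3,4}. Safe: 8, 10, 11. Place at column 10.
Row 7: attacked by (1,5)→{5,11}; (2,9)→{4,9}; (3,1)→{1,5}; (4,6)→{3,6,9}; (5,10)→{8,10}; (6,3)→{2,3,4}. Safe: 7. Place at column 7.
Row 8: attacked by (1,5)→{5}; (2,9)→{3,9}; (3,1)→{1,6}; (4,6)→{2,6,10}; (5,10)→{7,10}; (6,3)→{1,3,5}; (7,7)→{6,7,8}. Safe: 4, 11. Place at column 4.
Row 9: attacked by (1,5)→{5}; (2,9)→{2,9}; (3,1)→{1,7}; (4,6)→{1,6,11}; (5,10)→{6,10}; (6,3)→{3,6}; (7,7)→{5,7,9}; (8,4)→{3,4,5}. Safe: 8. Place at column 8.
Row 10: attacked by (1,5)→{5}; (2,9)→{1,9}; (3,1)→{1,8}; (4,6)→{6}; (5,10)→{5,10}; (6,3)→{3,7}; (7,7)→{4,7,10}; (8,4)→{2,4,6}; (9,8)→{7,8,9}. Safe: 11. Place at column 11.
Row 11: attacked by (1,5)→{5}; (2,9)→{9}; (3,1)→{1,9}; (4,6)→{6}; (5,10)→{4,10}; (6,3)→{3,8}; (7,7)→{3,7,11}; (8,4)→{1,4,7}; (9,8)→{6,8,10}; (10,11)→{10,11}. Safe: 2. Place at column 2.
Columns [5, 9, 1, 6, 10, 3, 7, 4, 8, 11, 2], r−c [-4, -7, 2, -2, -5, 3, 0, 4, 1, -1, 9], r+c [6, 11, 4, 10, 15, 9, 14, 12, 17, 21, 13] are all distinct, so no two queens attack.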